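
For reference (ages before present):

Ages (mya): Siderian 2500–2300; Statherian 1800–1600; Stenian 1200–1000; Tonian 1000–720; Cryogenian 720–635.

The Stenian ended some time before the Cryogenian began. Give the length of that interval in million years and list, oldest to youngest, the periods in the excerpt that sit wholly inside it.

280 million years; Tonian

The Stenian closes at 1000 Ma and the Cryogenian opens at 720 Ma, so the interval is 1000 − 720 = 280 Myr.
A period fits inside if it starts at or after 1000 Ma and ends at or before 720 Ma; oldest first that gives Tonian.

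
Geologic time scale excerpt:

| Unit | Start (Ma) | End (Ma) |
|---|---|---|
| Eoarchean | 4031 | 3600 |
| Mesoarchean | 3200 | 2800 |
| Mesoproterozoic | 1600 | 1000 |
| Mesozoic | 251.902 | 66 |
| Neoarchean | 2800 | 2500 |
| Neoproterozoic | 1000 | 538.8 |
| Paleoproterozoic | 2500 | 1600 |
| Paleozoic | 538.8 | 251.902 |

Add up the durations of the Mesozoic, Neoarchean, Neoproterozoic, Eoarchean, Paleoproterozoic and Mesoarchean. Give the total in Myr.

2678.102 million years

Duration is start − end for each: (251.902 − 66) + (2800 − 2500) + (1000 − 538.8) + (4031 − 3600) + (2500 − 1600) + (3200 − 2800).
That is 185.902 + 300 + 461.2 + 431 + 900 + 400, which totals 2678.102 million years.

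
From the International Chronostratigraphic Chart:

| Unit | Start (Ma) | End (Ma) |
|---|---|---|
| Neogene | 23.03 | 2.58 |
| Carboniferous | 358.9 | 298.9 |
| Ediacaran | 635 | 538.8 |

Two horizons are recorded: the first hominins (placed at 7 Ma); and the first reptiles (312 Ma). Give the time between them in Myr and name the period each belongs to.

305 million years apart; the first in the Neogene, the second in the Carboniferous

Elapsed time: 312 − 7 = 305 Myr.
7 Ma lies within 23.03–2.58 Ma: Neogene.
312 Ma lies within 358.9–298.9 Ma: Carboniferous.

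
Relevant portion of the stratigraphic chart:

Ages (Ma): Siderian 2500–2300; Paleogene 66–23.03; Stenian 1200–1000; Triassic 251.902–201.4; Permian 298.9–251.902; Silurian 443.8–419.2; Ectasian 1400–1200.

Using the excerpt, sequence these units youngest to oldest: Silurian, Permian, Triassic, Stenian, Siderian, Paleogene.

Paleogene, then Triassic, then Permian, then Silurian, then Stenian, then Siderian

The oldest of these is Siderian (starts 2500 Ma) and the youngest is Paleogene (ends 23.03 Ma).
In between, by decreasing start age: Stenian (1200), Silurian (443.8), Permian (298.9), Triassic (251.902).
Listing youngest first means reversing that sequence.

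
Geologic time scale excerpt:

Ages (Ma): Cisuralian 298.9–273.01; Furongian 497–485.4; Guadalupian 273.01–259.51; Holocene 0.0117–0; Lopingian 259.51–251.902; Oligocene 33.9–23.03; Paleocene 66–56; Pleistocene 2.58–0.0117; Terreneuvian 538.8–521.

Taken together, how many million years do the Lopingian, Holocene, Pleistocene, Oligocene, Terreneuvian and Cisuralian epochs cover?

64.748 million years

Duration is start − end for each: (259.51 − 251.902) + (0.0117 − 0) + (2.58 − 0.0117) + (33.9 − 23.03) + (538.8 − 521) + (298.9 − 273.01).
That is 7.608 + 0.0117 + 2.5683 + 10.87 + 17.8 + 25.89, which totals 64.748 million years.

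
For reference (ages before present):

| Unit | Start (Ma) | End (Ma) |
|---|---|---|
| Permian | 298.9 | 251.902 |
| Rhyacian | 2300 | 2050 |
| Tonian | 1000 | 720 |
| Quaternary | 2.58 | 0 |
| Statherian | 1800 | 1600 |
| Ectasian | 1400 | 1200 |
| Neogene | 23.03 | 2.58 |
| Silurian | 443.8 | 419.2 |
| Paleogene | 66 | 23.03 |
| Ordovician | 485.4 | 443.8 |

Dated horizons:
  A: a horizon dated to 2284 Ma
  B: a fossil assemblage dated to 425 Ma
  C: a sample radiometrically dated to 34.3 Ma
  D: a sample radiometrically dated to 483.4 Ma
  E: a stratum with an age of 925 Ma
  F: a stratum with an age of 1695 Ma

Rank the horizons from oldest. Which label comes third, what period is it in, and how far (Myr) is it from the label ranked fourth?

Sorted oldest-first by Ma: A (2284), F (1695), E (925), D (483.4), B (425), C (34.3).
The third oldest is E at 925 Ma, which lies in 1000–720 Ma: the Tonian.
The fourth oldest is D at 483.4 Ma; separation = |925 − 483.4| = 441.6 Myr.

E, in the Tonian; 441.6 million years to D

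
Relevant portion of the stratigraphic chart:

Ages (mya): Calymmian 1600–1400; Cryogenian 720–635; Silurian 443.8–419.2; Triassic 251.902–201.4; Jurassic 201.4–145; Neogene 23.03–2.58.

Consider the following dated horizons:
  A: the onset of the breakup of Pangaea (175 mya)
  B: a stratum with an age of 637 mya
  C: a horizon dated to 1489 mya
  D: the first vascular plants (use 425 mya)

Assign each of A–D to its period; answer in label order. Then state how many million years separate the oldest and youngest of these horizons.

Match each age against the start–end ranges in the excerpt: A = 175 Ma → Jurassic (201.4–145); B = 637 Ma → Cryogenian (720–635); C = 1489 Ma → Calymmian (1600–1400); D = 425 Ma → Silurian (443.8–419.2).
The largest age is 1489 Ma and the smallest is 175 Ma; their difference is 1314 Myr.

A — Jurassic; B — Cryogenian; C — Calymmian; D — Silurian; span 1314 million years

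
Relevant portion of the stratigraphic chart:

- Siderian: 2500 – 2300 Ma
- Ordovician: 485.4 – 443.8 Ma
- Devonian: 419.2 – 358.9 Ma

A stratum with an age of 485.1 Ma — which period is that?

Ordovician

485.1 Ma lies between 485.4 and 443.8 Ma, so it falls in the Ordovician.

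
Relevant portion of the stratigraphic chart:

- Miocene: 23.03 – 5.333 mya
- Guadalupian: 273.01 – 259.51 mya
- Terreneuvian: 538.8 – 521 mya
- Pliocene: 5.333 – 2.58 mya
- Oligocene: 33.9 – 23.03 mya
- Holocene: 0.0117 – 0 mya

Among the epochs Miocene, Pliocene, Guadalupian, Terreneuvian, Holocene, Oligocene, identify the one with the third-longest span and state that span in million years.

Guadalupian, 13.5 million years

Durations: Miocene 17.697; Pliocene 2.753; Guadalupian 13.5; Terreneuvian 17.8; Holocene 0.0117; Oligocene 10.87 Myr.
Sorted longest-first: Terreneuvian (17.8), Miocene (17.697), Guadalupian (13.5), Oligocene (10.87), Pliocene (2.753), Holocene (0.0117).
The third longest is Guadalupian at 13.5 Myr.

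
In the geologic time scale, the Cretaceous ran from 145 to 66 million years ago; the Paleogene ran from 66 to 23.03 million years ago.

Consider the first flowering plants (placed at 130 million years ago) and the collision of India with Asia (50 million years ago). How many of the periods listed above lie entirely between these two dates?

Checking each listed span, none has both start < 130 Ma and end > 50 Ma — every period straddles one of the two dates or lies outside them — so the count is 0.

0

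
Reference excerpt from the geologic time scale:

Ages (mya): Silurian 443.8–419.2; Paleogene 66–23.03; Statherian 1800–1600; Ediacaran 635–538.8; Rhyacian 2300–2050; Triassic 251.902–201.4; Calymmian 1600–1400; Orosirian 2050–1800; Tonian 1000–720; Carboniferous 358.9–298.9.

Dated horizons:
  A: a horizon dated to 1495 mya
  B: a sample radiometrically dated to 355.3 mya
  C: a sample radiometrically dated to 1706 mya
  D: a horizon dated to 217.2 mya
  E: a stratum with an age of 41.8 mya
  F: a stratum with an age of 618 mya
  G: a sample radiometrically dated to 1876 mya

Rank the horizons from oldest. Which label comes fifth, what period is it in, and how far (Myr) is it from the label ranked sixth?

B, in the Carboniferous; 138.1 million years to D

Larger Ma means older, so oldest first: G 1876 > C 1706 > A 1495 > F 618 > B 355.3 > D 217.2 > E 41.8.
Counting 5 along gives B (355.3 Ma); the excerpt puts that inside the Carboniferous, 358.9–298.9 Ma.
Next in line is D (217.2 Ma), and 355.3 − 217.2 = 138.1 Myr.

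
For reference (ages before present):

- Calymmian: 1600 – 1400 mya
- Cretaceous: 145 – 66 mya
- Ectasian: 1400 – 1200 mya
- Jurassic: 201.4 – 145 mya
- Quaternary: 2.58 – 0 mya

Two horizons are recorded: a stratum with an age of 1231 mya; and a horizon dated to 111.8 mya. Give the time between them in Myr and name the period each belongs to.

Elapsed time: 1231 − 111.8 = 1119.2 Myr.
1231 Ma lies within 1400–1200 Ma: Ectasian.
111.8 Ma lies within 145–66 Ma: Cretaceous.

1119.2 million years apart; the first in the Ectasian, the second in the Cretaceous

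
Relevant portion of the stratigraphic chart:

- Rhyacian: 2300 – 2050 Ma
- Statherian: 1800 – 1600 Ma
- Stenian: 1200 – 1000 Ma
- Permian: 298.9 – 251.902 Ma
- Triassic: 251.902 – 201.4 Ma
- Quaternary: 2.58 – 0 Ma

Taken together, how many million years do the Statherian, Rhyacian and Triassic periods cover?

Duration is start − end for each: (1800 − 1600) + (2300 − 2050) + (251.902 − 201.4).
That is 200 + 250 + 50.502, which totals 500.502 million years.

500.502 million years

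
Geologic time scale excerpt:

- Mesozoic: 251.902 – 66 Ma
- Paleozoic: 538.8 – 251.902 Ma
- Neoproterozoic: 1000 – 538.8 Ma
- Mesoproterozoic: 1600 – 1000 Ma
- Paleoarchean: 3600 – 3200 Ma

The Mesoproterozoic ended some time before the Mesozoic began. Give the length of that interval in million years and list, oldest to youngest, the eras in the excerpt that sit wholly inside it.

The Mesoproterozoic closes at 1000 Ma and the Mesozoic opens at 251.902 Ma, so the interval is 1000 − 251.902 = 748.098 Myr.
An era fits inside if it starts at or after 1000 Ma and ends at or before 251.902 Ma; oldest first that gives Neoproterozoic, Paleozoic.

748.098 million years; Neoproterozoic, Paleozoic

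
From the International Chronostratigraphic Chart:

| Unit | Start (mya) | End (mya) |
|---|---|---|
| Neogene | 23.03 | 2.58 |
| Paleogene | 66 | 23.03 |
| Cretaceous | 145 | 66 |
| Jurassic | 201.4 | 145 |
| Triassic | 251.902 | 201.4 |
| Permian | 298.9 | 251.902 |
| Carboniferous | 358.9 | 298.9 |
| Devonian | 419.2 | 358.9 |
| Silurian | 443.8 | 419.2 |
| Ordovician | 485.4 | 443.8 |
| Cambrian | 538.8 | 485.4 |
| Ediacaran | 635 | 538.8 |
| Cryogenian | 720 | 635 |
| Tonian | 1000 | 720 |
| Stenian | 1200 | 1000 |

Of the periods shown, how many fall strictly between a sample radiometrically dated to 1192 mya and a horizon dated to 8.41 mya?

13

The older date is 1192 Ma and the younger is 8.41 Ma.
Periods with start < 1192 and end > 8.41 Ma: Tonian (1000–720), Cryogenian (720–635), Ediacaran (635–538.8), Cambrian (538.8–485.4), Ordovician (485.4–443.8), Silurian (443.8–419.2), Devonian (419.2–358.9), Carboniferous (358.9–298.9), Permian (298.9–251.902), Triassic (251.902–201.4), Jurassic (201.4–145), Cretaceous (145–66), Paleogene (66–23.03).
That is 13 complete periods.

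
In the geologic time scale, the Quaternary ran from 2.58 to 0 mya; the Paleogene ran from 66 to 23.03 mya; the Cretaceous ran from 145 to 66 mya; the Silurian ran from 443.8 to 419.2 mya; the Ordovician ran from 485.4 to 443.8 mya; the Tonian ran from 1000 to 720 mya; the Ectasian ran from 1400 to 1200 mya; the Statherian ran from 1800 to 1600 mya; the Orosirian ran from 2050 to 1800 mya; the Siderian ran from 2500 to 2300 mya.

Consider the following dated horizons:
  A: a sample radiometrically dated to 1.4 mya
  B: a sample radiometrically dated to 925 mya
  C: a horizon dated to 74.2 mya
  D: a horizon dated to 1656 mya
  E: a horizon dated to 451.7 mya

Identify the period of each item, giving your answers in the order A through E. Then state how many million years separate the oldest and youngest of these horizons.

A — Quaternary; B — Tonian; C — Cretaceous; D — Statherian; E — Ordovician; span 1654.6 million years

A: 1.4 Ma lies in 2.58–0 Ma, so Quaternary.
B: 925 Ma lies in 1000–720 Ma, so Tonian.
C: 74.2 Ma lies in 145–66 Ma, so Cretaceous.
D: 1656 Ma lies in 1800–1600 Ma, so Statherian.
E: 451.7 Ma lies in 485.4–443.8 Ma, so Ordovician.
Oldest = 1656 Ma, youngest = 1.4 Ma → span 1654.6 Myr.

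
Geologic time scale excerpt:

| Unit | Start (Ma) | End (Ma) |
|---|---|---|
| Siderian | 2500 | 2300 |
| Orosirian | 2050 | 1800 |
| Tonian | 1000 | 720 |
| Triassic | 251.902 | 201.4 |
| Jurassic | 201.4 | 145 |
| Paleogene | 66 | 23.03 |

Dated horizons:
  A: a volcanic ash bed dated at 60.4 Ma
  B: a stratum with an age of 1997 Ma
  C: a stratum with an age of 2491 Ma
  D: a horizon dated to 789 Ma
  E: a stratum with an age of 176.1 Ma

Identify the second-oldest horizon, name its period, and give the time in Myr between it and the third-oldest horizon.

Sorted oldest-first by Ma: C (2491), B (1997), D (789), E (176.1), A (60.4).
The second oldest is B at 1997 Ma, which lies in 2050–1800 Ma: the Orosirian.
The third oldest is D at 789 Ma; separation = |1997 − 789| = 1208 Myr.

B, in the Orosirian; 1208 million years to D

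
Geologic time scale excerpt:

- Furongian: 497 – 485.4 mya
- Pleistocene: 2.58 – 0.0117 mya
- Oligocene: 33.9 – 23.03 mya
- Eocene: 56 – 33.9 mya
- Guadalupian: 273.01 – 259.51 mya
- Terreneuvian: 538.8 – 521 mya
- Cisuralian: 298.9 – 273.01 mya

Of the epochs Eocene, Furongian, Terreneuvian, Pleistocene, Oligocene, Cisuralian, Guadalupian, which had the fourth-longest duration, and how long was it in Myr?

Guadalupian, 13.5 million years

Start − end for each: Eocene 56 − 33.9 = 22.1; Furongian 497 − 485.4 = 11.6; Terreneuvian 538.8 − 521 = 17.8; Pleistocene 2.58 − 0.0117 = 2.5683; Oligocene 33.9 − 23.03 = 10.87; Cisuralian 298.9 − 273.01 = 25.89; Guadalupian 273.01 − 259.51 = 13.5.
Ranking these from longest: Cisuralian > Eocene > Terreneuvian > Guadalupian > Furongian > Oligocene > Pleistocene.
Position 4 in that ranking is Guadalupian, which lasted 13.5 Myr.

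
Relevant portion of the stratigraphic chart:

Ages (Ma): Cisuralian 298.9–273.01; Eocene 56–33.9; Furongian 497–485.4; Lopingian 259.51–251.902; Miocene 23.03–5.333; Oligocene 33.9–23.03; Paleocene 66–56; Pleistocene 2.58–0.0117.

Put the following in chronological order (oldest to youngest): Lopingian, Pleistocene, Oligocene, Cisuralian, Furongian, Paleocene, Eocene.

The oldest of these is Furongian (starts 497 Ma) and the youngest is Pleistocene (ends 0.0117 Ma).
In between, by decreasing start age: Cisuralian (298.9), Lopingian (259.51), Paleocene (66), Eocene (56), Oligocene (33.9).

Furongian, Cisuralian, Lopingian, Paleocene, Eocene, Oligocene, Pleistocene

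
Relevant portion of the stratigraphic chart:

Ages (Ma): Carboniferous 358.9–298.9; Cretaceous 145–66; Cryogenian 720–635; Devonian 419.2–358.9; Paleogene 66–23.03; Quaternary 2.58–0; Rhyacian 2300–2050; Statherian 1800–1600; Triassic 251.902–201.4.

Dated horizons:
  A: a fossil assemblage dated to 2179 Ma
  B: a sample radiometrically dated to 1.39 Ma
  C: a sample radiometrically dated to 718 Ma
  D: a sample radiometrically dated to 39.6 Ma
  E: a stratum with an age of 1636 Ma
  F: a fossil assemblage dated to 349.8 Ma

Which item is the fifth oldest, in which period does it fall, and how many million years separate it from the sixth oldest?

Sorted oldest-first by Ma: A (2179), E (1636), C (718), F (349.8), D (39.6), B (1.39).
The fifth oldest is D at 39.6 Ma, which lies in 66–23.03 Ma: the Paleogene.
The sixth oldest is B at 1.39 Ma; separation = |39.6 − 1.39| = 38.21 Myr.

D, in the Paleogene; 38.21 million years to B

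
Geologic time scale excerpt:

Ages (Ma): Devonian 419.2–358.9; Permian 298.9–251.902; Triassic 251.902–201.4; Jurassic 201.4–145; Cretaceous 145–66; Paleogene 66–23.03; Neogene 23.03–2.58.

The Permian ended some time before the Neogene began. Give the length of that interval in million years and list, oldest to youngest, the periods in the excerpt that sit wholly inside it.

228.872 million years; Triassic, Jurassic, Cretaceous, Paleogene

The Permian closes at 251.902 Ma and the Neogene opens at 23.03 Ma, so the interval is 251.902 − 23.03 = 228.872 Myr.
A period fits inside if it starts at or after 251.902 Ma and ends at or before 23.03 Ma; oldest first that gives Triassic, Jurassic, Cretaceous, Paleogene.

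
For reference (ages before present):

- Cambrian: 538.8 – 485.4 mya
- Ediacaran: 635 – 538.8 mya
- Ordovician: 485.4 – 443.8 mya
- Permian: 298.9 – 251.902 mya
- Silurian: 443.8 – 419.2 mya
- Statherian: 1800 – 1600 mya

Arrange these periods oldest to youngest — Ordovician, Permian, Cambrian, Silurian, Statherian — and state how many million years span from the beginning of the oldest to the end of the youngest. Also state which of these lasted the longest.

Start ages (Ma): Statherian 1800, Cambrian 538.8, Ordovician 485.4, Silurian 443.8, Permian 298.9.
Ordered oldest to youngest: Statherian, Cambrian, Ordovician, Silurian, Permian.
Span = 1800 − 251.902 = 1548.098 Myr.
Durations: Ordovician 41.6, Silurian 24.6, Cambrian 53.4, Permian 46.998, Statherian 200 → longest is Statherian (200 Myr).

Statherian, Cambrian, Ordovician, Silurian, Permian; total span 1548.098 Myr; longest is Statherian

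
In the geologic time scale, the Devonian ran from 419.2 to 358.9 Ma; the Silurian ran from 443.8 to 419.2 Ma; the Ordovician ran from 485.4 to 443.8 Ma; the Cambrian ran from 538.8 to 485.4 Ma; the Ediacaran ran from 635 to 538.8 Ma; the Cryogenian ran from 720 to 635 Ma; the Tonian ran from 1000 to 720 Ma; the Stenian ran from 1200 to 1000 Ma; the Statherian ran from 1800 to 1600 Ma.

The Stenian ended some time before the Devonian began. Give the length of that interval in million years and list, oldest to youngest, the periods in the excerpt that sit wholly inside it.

The Stenian closes at 1000 Ma and the Devonian opens at 419.2 Ma, so the interval is 1000 − 419.2 = 580.8 Myr.
A period fits inside if it starts at or after 1000 Ma and ends at or before 419.2 Ma; oldest first that gives Tonian, Cryogenian, Ediacaran, Cambrian, Ordovician, Silurian.

580.8 million years; Tonian, Cryogenian, Ediacaran, Cambrian, Ordovician, Silurian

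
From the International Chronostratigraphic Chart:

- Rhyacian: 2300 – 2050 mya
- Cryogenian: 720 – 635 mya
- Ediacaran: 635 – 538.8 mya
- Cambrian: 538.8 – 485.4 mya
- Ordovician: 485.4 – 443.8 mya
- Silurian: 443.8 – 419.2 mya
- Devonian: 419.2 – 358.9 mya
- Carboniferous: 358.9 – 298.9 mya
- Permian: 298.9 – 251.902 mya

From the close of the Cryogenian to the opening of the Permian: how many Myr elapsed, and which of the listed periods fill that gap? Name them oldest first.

End of Cryogenian = 635 Ma; start of Permian = 298.9 Ma.
Gap = 635 − 298.9 = 336.1 Myr.
Periods wholly inside 635–298.9 Ma: Ediacaran (635–538.8), Cambrian (538.8–485.4), Ordovician (485.4–443.8), Silurian (443.8–419.2), Devonian (419.2–358.9), Carboniferous (358.9–298.9).

336.1 million years; Ediacaran, Cambrian, Ordovician, Silurian, Devonian, Carboniferous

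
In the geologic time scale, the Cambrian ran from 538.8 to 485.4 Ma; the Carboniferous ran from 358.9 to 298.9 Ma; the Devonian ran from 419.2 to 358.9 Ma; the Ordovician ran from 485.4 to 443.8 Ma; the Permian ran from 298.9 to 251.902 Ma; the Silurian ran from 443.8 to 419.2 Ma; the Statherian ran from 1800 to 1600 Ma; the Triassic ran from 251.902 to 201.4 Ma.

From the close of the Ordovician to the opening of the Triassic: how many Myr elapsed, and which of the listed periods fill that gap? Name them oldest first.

The Ordovician closes at 443.8 Ma and the Triassic opens at 251.902 Ma, so the interval is 443.8 − 251.902 = 191.898 Myr.
A period fits inside if it starts at or after 443.8 Ma and ends at or before 251.902 Ma; oldest first that gives Silurian, Devonian, Carboniferous, Permian.

191.898 million years; Silurian, Devonian, Carboniferous, Permian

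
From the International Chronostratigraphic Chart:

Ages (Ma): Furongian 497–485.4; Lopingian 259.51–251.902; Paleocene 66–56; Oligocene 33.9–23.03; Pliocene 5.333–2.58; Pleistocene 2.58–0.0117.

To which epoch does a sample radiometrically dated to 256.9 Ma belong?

Lopingian

256.9 Ma lies between 259.51 and 251.902 Ma, so it falls in the Lopingian.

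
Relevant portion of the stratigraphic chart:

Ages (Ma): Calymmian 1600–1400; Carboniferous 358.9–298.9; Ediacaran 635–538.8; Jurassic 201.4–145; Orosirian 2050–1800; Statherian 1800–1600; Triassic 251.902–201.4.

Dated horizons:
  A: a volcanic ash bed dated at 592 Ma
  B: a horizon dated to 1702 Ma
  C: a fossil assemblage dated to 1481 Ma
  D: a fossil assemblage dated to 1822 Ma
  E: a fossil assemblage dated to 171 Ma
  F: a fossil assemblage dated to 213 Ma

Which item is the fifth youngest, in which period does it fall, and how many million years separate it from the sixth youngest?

B, in the Statherian; 120 million years to D

Smaller Ma means younger, so youngest first: E 171 < F 213 < A 592 < C 1481 < B 1702 < D 1822.
Counting 5 along gives B (1702 Ma); the excerpt puts that inside the Statherian, 1800–1600 Ma.
Next in line is D (1822 Ma), and 1822 − 1702 = 120 Myr.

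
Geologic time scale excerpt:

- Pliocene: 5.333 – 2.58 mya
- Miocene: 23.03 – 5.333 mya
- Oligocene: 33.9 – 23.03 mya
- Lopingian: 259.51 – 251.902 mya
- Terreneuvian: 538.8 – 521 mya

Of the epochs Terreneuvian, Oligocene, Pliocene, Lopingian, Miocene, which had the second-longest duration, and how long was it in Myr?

Start − end for each: Terreneuvian 538.8 − 521 = 17.8; Oligocene 33.9 − 23.03 = 10.87; Pliocene 5.333 − 2.58 = 2.753; Lopingian 259.51 − 251.902 = 7.608; Miocene 23.03 − 5.333 = 17.697.
Ranking these from longest: Terreneuvian > Miocene > Oligocene > Lopingian > Pliocene.
Position 2 in that ranking is Miocene, which lasted 17.697 Myr.

Miocene, 17.697 million years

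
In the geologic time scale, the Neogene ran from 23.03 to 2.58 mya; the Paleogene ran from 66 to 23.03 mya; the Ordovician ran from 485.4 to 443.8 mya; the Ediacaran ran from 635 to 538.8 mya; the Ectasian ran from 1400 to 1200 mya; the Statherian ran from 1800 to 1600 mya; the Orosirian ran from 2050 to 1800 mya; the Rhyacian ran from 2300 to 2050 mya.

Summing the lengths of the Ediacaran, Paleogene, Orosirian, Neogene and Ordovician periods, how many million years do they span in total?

451.22 million years

Duration is start − end for each: (635 − 538.8) + (66 − 23.03) + (2050 − 1800) + (23.03 − 2.58) + (485.4 − 443.8).
That is 96.2 + 42.97 + 250 + 20.45 + 41.6, which totals 451.22 million years.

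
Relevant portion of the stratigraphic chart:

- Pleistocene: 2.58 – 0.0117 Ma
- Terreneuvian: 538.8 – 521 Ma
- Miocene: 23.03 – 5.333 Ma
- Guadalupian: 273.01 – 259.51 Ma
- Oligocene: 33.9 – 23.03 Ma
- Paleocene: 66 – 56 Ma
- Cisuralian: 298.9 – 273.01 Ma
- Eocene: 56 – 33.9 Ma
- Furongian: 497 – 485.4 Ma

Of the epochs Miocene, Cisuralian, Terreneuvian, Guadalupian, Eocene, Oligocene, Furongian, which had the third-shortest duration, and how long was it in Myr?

Guadalupian, 13.5 million years

Durations: Miocene 17.697; Cisuralian 25.89; Terreneuvian 17.8; Guadalupian 13.5; Eocene 22.1; Oligocene 10.87; Furongian 11.6 Myr.
Sorted shortest-first: Oligocene (10.87), Furongian (11.6), Guadalupian (13.5), Miocene (17.697), Terreneuvian (17.8), Eocene (22.1), Cisuralian (25.89).
The third shortest is Guadalupian at 13.5 Myr.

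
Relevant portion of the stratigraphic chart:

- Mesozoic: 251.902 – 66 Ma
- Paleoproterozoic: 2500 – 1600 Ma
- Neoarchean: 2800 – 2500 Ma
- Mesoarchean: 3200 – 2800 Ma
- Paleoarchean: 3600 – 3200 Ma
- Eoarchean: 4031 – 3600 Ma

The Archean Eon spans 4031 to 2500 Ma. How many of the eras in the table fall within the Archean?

Eras inside 4031–2500 Ma: Eoarchean, Paleoarchean, Mesoarchean, Neoarchean — 4 in total.

4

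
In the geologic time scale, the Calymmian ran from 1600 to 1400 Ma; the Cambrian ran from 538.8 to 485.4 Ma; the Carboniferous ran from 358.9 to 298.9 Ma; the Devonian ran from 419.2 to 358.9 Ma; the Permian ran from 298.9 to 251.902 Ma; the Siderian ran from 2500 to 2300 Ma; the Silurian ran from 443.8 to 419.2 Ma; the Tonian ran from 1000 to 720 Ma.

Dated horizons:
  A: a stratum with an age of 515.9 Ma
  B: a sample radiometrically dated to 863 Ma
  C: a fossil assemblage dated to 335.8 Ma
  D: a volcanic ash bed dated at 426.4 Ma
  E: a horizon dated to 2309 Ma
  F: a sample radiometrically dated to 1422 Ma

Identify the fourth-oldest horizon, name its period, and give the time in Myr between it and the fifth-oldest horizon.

Larger Ma means older, so oldest first: E 2309 > F 1422 > B 863 > A 515.9 > D 426.4 > C 335.8.
Counting 4 along gives A (515.9 Ma); the excerpt puts that inside the Cambrian, 538.8–485.4 Ma.
Next in line is D (426.4 Ma), and 515.9 − 426.4 = 89.5 Myr.

A, in the Cambrian; 89.5 million years to D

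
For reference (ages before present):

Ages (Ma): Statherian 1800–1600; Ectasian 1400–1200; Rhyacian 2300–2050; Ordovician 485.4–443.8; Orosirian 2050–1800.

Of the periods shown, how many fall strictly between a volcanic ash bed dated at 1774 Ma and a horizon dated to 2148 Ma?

2148 Ma sits inside the Rhyacian (2300–2050) and 1774 Ma inside the Statherian (1800–1600); neither of those is wholly between the two dates.
The listed periods lying completely between them are Orosirian — 1 in all.

1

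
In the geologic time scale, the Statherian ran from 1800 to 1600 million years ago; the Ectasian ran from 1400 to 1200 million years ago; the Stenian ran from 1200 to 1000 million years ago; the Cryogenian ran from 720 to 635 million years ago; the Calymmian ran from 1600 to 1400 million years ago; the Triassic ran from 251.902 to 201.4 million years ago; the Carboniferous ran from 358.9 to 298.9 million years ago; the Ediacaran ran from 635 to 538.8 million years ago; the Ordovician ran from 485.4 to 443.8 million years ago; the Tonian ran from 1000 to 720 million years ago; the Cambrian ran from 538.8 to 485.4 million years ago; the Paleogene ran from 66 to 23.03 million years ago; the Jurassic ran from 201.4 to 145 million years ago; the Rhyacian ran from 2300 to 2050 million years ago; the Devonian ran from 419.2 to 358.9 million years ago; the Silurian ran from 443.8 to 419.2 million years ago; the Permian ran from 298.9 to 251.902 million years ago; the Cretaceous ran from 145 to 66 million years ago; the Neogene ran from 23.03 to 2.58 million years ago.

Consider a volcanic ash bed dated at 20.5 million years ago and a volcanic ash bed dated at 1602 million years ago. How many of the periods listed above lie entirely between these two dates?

1602 Ma sits inside the Statherian (1800–1600) and 20.5 Ma inside the Neogene (23.03–2.58); neither of those is wholly between the two dates.
The listed periods lying completely between them are Calymmian, Ectasian, Stenian, Tonian, Cryogenian, Ediacaran, Cambrian, Ordovician, Silurian, Devonian, Carboniferous, Permian, Triassic, Jurassic, Cretaceous, Paleogene — 16 in all.

16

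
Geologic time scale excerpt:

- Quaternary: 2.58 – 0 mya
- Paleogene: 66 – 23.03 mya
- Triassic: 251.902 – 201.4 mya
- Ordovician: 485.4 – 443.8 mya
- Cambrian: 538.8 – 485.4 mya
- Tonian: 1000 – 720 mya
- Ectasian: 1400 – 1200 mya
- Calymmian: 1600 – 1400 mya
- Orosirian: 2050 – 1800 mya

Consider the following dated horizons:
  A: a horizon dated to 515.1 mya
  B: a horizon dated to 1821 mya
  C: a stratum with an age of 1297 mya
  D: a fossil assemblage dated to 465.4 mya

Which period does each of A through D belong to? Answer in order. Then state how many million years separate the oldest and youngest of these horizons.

A: 515.1 Ma lies in 538.8–485.4 Ma, so Cambrian.
B: 1821 Ma lies in 2050–1800 Ma, so Orosirian.
C: 1297 Ma lies in 1400–1200 Ma, so Ectasian.
D: 465.4 Ma lies in 485.4–443.8 Ma, so Ordovician.
Oldest = 1821 Ma, youngest = 465.4 Ma → span 1355.6 Myr.

A — Cambrian; B — Orosirian; C — Ectasian; D — Ordovician; span 1355.6 million years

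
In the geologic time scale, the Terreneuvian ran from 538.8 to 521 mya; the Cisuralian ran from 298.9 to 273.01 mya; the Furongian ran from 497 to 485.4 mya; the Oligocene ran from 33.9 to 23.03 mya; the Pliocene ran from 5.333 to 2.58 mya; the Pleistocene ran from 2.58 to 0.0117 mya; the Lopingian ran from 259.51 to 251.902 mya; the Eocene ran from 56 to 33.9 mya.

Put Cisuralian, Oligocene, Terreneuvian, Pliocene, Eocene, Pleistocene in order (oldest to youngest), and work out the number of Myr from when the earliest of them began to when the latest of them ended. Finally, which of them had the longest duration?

From the excerpt: Cisuralian 298.9–273.01; Oligocene 33.9–23.03; Terreneuvian 538.8–521; Pliocene 5.333–2.58; Eocene 56–33.9; Pleistocene 2.58–0.0117 (Ma).
Larger Ma is earlier, so the oldest is Terreneuvian and the youngest is Pleistocene; oldest to youngest: Terreneuvian, Cisuralian, Eocene, Oligocene, Pliocene, Pleistocene.
Oldest start 538.8 minus youngest end 0.0117 gives 538.7883 Myr overall.
Individual lengths (start − end): Eocene 22.1; Terreneuvian 17.8; Cisuralian 25.89; Oligocene 10.87; Pliocene 2.753; Pleistocene 2.5683. The largest is Cisuralian at 25.89 Myr.

Terreneuvian → Cisuralian → Eocene → Oligocene → Pliocene → Pleistocene; total span 538.7883 Myr; longest is Cisuralian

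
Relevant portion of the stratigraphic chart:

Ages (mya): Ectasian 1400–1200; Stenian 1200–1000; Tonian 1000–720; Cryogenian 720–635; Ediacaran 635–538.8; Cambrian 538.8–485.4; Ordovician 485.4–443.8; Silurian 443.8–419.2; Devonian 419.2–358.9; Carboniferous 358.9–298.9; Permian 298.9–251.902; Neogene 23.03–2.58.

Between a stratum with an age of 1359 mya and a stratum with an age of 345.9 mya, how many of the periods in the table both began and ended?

8

The older date is 1359 Ma and the younger is 345.9 Ma.
Periods with start < 1359 and end > 345.9 Ma: Stenian (1200–1000), Tonian (1000–720), Cryogenian (720–635), Ediacaran (635–538.8), Cambrian (538.8–485.4), Ordovician (485.4–443.8), Silurian (443.8–419.2), Devonian (419.2–358.9).
That is 8 complete periods.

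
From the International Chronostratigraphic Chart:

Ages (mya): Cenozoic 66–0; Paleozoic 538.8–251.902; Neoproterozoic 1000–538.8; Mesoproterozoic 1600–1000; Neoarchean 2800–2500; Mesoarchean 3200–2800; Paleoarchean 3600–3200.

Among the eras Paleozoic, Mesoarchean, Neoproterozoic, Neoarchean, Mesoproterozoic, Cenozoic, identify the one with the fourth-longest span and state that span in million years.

Neoarchean, 300 million years

Start − end for each: Paleozoic 538.8 − 251.902 = 286.898; Mesoarchean 3200 − 2800 = 400; Neoproterozoic 1000 − 538.8 = 461.2; Neoarchean 2800 − 2500 = 300; Mesoproterozoic 1600 − 1000 = 600; Cenozoic 66 − 0 = 66.
Ranking these from longest: Mesoproterozoic > Neoproterozoic > Mesoarchean > Neoarchean > Paleozoic > Cenozoic.
Position 4 in that ranking is Neoarchean, which lasted 300 Myr.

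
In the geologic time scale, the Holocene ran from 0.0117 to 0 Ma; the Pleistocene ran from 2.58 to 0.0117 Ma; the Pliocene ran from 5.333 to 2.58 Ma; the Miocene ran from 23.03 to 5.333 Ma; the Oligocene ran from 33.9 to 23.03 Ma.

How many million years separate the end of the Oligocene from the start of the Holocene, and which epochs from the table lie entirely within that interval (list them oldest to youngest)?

23.0183 million years; Miocene, Pliocene, Pleistocene

End of Oligocene = 23.03 Ma; start of Holocene = 0.0117 Ma.
Gap = 23.03 − 0.0117 = 23.0183 Myr.
Epochs wholly inside 23.03–0.0117 Ma: Miocene (23.03–5.333), Pliocene (5.333–2.58), Pleistocene (2.58–0.0117).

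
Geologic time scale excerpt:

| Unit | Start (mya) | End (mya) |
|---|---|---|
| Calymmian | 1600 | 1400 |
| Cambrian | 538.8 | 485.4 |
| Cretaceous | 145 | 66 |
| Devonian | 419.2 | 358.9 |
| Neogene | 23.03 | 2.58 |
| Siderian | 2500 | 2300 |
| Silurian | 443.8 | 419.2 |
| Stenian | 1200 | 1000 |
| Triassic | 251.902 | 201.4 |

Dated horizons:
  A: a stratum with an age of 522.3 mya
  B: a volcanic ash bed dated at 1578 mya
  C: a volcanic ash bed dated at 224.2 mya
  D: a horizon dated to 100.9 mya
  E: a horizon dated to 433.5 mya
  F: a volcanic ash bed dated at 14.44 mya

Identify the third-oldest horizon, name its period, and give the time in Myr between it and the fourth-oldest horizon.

Larger Ma means older, so oldest first: B 1578 > A 522.3 > E 433.5 > C 224.2 > D 100.9 > F 14.44.
Counting 3 along gives E (433.5 Ma); the excerpt puts that inside the Silurian, 443.8–419.2 Ma.
Next in line is C (224.2 Ma), and 433.5 − 224.2 = 209.3 Myr.

E, in the Silurian; 209.3 million years to C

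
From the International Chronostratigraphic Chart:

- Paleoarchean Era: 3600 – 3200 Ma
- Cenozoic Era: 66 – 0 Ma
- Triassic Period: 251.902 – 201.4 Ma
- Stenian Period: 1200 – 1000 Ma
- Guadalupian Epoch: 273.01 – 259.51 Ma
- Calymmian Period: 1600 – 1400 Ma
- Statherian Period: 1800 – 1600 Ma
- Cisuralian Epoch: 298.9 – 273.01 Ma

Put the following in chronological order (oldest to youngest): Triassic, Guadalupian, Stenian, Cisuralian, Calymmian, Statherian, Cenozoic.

Statherian → Calymmian → Stenian → Cisuralian → Guadalupian → Triassic → Cenozoic

Read off each span (Ma): Triassic 251.902–201.4; Guadalupian 273.01–259.51; Stenian 1200–1000; Cisuralian 298.9–273.01; Calymmian 1600–1400; Statherian 1800–1600; Cenozoic 66–0.
Larger Ma is older, so oldest→youngest is Statherian, Calymmian, Stenian, Cisuralian, Guadalupian, Triassic, Cenozoic.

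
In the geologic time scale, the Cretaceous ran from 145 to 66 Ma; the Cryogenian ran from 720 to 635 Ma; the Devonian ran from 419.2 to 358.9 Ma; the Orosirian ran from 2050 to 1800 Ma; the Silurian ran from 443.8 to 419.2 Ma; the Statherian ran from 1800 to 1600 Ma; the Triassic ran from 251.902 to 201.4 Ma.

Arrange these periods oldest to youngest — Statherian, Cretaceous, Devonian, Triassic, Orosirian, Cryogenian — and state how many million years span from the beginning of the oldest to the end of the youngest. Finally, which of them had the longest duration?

Orosirian → Statherian → Cryogenian → Devonian → Triassic → Cretaceous; total span 1984 Myr; longest is Orosirian

Start ages (Ma): Orosirian 2050, Statherian 1800, Cryogenian 720, Devonian 419.2, Triassic 251.902, Cretaceous 145.
Ordered oldest to youngest: Orosirian, Statherian, Cryogenian, Devonian, Triassic, Cretaceous.
Span = 2050 − 66 = 1984 Myr.
Durations: Statherian 200, Cretaceous 79, Orosirian 250, Devonian 60.3, Cryogenian 85, Triassic 50.502 → longest is Orosirian (250 Myr).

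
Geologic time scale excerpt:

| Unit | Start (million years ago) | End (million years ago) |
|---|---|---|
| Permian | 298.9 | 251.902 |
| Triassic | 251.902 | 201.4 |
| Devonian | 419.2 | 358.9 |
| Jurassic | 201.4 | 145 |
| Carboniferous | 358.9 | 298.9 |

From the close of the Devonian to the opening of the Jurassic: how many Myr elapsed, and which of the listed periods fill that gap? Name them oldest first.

157.5 million years; Carboniferous, Permian, Triassic

The Devonian closes at 358.9 Ma and the Jurassic opens at 201.4 Ma, so the interval is 358.9 − 201.4 = 157.5 Myr.
A period fits inside if it starts at or after 358.9 Ma and ends at or before 201.4 Ma; oldest first that gives Carboniferous, Permian, Triassic.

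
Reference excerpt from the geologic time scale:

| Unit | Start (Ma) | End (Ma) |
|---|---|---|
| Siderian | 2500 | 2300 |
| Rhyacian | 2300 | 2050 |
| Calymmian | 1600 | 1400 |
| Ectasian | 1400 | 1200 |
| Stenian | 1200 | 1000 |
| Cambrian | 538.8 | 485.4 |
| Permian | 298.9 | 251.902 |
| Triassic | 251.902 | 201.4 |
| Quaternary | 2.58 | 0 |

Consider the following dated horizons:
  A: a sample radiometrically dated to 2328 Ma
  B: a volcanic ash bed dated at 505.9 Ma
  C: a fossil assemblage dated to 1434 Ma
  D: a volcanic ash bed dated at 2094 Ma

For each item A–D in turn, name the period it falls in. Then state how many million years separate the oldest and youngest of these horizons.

A: 2328 Ma lies in 2500–2300 Ma, so Siderian.
B: 505.9 Ma lies in 538.8–485.4 Ma, so Cambrian.
C: 1434 Ma lies in 1600–1400 Ma, so Calymmian.
D: 2094 Ma lies in 2300–2050 Ma, so Rhyacian.
Oldest = 2328 Ma, youngest = 505.9 Ma → span 1822.1 Myr.

A — Siderian; B — Cambrian; C — Calymmian; D — Rhyacian; span 1822.1 million years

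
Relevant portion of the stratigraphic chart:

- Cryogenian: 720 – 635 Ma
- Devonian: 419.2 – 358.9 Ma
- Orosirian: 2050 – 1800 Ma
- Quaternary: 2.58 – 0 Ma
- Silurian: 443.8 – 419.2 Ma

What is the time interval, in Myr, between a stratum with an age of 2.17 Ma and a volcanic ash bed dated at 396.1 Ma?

396.1 − 2.17 = 393.93 million years.

393.93 million years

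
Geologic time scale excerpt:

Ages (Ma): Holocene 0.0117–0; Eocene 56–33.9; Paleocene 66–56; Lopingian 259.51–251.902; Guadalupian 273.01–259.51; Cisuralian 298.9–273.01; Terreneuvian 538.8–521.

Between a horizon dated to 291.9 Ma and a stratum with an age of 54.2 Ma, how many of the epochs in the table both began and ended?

291.9 Ma sits inside the Cisuralian (298.9–273.01) and 54.2 Ma inside the Eocene (56–33.9); neither of those is wholly between the two dates.
The listed epochs lying completely between them are Guadalupian, Lopingian, Paleocene — 3 in all.

3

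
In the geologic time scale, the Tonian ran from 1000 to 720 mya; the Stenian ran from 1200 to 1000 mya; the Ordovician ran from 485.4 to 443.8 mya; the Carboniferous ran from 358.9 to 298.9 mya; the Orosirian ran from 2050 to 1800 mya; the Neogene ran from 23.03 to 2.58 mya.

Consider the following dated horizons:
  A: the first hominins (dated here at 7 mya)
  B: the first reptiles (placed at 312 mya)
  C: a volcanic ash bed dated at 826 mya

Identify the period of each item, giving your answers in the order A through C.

A: 7 Ma lies in 23.03–2.58 Ma, so Neogene.
B: 312 Ma lies in 358.9–298.9 Ma, so Carboniferous.
C: 826 Ma lies in 1000–720 Ma, so Tonian.

A — Neogene; B — Carboniferous; C — Tonian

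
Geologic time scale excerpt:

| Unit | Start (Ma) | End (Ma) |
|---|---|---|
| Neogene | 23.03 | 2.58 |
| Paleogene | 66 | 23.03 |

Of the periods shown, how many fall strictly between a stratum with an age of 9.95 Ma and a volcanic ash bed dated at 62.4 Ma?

0

The older date is 62.4 Ma and the younger is 9.95 Ma.
No period both begins after 62.4 Ma and ends before 9.95 Ma, so the count is 0.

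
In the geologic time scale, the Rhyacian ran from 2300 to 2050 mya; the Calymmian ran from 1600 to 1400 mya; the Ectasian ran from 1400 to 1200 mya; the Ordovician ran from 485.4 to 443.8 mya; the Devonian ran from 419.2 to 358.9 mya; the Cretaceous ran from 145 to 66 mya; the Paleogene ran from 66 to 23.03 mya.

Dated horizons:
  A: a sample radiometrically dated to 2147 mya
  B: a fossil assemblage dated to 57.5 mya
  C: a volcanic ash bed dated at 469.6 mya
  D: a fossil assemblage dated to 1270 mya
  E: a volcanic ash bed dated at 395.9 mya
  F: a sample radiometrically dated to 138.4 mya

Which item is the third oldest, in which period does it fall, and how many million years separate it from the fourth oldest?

C, in the Ordovician; 73.7 million years to E

Sorted oldest-first by Ma: A (2147), D (1270), C (469.6), E (395.9), F (138.4), B (57.5).
The third oldest is C at 469.6 Ma, which lies in 485.4–443.8 Ma: the Ordovician.
The fourth oldest is E at 395.9 Ma; separation = |469.6 − 395.9| = 73.7 Myr.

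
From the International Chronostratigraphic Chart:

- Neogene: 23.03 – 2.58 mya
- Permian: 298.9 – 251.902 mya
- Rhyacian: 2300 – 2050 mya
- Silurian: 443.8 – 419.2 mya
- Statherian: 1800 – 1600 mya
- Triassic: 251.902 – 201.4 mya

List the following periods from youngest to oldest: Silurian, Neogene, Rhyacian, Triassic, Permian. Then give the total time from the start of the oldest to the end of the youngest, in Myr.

Start ages (Ma): Rhyacian 2300, Silurian 443.8, Permian 298.9, Triassic 251.902, Neogene 23.03.
Ordered youngest to oldest: Neogene, Triassic, Permian, Silurian, Rhyacian.
Span = 2300 − 2.58 = 2297.42 Myr.

Neogene, Triassic, Permian, Silurian, Rhyacian; total span 2297.42 Myr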